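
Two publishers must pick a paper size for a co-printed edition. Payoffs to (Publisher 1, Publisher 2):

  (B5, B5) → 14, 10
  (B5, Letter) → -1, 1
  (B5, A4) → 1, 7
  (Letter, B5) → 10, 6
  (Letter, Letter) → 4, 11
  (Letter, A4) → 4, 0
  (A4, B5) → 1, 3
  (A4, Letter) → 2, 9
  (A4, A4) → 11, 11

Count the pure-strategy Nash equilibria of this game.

Both B5: Publisher 1 gets 14 (best alternative 10); Publisher 2 gets 10 (best alternative 7). Neither deviates — NE.
Both Letter: Publisher 1 gets 4 (best alternative 2); Publisher 2 gets 11 (best alternative 6). Neither deviates — NE.
Both A4: Publisher 1 gets 11 (best alternative 4); Publisher 2 gets 11 (best alternative 9). Neither deviates — NE.
(B5, A4) is not a NE: Publisher 1 would switch to A4 (11 > 1).
No other cell survives both best-response checks, so there are 3 pure NE.

3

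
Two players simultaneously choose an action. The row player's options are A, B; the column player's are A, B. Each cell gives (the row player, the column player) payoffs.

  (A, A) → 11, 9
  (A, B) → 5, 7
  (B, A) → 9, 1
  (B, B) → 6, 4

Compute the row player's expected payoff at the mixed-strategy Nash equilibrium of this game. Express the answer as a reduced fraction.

The column player mixes with probability q on A, chosen so the row player is indifferent: 11q + 5(1−q) = 9q + 6(1−q) gives q = 1/3.
The row player's expected payoff (from either row, since indifferent) is 11·1/3 + 5·2/3 = 7.

7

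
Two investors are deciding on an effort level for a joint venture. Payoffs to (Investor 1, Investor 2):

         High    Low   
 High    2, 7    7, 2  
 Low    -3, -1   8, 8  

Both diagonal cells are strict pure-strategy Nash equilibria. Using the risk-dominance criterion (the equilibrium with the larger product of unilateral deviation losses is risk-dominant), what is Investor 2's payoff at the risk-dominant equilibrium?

At both High: Investor 1 loses 2 − (-3) = 5 by deviating; Investor 2 loses 7 − 2 = 5. Product = 5·5 = 25.
At both Low: Investor 1 loses 8 − 7 = 1 by deviating; Investor 2 loses 8 − (-1) = 9. Product = 1·9 = 9.
25 > 9, so both High is risk-dominant. Investor 2's payoff there is 7.

7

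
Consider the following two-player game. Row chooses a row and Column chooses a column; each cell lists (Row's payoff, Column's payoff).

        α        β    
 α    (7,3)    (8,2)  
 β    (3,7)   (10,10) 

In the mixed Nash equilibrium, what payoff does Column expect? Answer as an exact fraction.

4

Row mixes with probability p on α, chosen so Column is indifferent: 3p + 7(1−p) = 2p + 10(1−p) gives p = 3/4.
Column's expected payoff is 3·3/4 + 7·1/4 = 4.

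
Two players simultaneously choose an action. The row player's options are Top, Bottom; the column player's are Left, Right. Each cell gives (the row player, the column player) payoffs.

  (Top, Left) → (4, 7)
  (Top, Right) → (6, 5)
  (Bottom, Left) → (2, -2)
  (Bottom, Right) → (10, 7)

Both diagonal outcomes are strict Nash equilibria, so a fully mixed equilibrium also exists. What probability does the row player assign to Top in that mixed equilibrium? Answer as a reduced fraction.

The row player's mix p on Top must make the column player indifferent between Left and Right.
The column player's payoff from Left: 7p + (-2)(1−p). From Right: 5p + 7(1−p).
Set equal: 2p = 9(1−p) → p = 9/11.

9/11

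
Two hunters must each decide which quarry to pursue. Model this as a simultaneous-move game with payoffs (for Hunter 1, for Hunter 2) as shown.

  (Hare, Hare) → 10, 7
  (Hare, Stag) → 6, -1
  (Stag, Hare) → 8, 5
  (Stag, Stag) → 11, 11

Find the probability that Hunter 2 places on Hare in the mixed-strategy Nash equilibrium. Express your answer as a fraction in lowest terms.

Hunter 2's mix q on Hare must make Hunter 1 indifferent between Hare and Stag.
Hunter 1's payoff from Hare: 10q + 6(1−q). From Stag: 8q + 11(1−q).
Set equal: 2q = 5(1−q) → q = 5/7.

5/7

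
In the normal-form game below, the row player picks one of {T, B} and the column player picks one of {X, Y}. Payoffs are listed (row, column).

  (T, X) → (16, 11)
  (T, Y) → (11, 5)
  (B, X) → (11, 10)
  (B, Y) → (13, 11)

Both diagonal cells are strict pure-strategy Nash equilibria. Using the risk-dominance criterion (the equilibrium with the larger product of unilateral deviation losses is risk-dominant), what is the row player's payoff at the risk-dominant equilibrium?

At (T, X): the row player loses 16 − 11 = 5 by deviating; the column player loses 11 − 5 = 6. Product = 5·6 = 30.
At (B, Y): the row player loses 13 − 11 = 2 by deviating; the column player loses 11 − 10 = 1. Product = 2·1 = 2.
30 > 2, so (T, X) is risk-dominant. The row player's payoff there is 16.

16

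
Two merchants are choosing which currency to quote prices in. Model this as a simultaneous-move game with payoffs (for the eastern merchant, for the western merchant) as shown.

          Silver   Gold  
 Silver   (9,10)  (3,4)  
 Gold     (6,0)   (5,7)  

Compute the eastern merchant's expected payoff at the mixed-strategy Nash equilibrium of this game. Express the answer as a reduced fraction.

The western merchant mixes with probability q on Silver, chosen so the eastern merchant is indifferent: 9q + 3(1−q) = 6q + 5(1−q) gives q = 2/5.
The eastern merchant's expected payoff (from either row, since indifferent) is 9·2/5 + 3·3/5 = 27/5.

27/5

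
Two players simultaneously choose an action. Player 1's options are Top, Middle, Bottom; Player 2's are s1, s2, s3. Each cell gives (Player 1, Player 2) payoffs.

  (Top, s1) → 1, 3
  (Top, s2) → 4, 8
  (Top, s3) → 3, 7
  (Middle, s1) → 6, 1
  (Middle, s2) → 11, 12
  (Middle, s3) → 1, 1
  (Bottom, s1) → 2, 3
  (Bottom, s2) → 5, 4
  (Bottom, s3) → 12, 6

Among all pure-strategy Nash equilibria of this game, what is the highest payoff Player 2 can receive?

12

(Middle, s2) is a pure NE (Player 1: 11 ≥ 5; Player 2: 12 ≥ 1). Player 2 gets 12.
(Bottom, s3) is a pure NE (Player 1: 12 ≥ 3; Player 2: 6 ≥ 4). Player 2 gets 6.
Every other cell has a profitable deviation for at least one player. Highest of {12, 6} is 12.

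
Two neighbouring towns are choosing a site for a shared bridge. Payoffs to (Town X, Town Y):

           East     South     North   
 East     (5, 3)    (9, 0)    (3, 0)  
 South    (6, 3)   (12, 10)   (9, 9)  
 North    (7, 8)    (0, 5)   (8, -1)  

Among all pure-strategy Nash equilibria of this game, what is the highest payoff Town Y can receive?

10

Both South is a pure NE (Town X: 12 ≥ 9; Town Y: 10 ≥ 9). Town Y gets 10.
(North, East) is a pure NE (Town X: 7 ≥ 6; Town Y: 8 ≥ 5). Town Y gets 8.
Every other cell has a profitable deviation for at least one player. Highest of {10, 8} is 10.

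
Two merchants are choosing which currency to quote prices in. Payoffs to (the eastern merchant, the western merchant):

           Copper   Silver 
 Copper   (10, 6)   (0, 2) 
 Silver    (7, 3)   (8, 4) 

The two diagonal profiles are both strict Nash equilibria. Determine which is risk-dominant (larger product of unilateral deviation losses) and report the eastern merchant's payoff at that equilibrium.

10

At both Copper: the eastern merchant loses 10 − 7 = 3 by deviating; the western merchant loses 6 − 2 = 4. Product = 3·4 = 12.
At both Silver: the eastern merchant loses 8 − 0 = 8 by deviating; the western merchant loses 4 − 3 = 1. Product = 8·1 = 8.
12 > 8, so both Copper is risk-dominant. The eastern merchant's payoff there is 10.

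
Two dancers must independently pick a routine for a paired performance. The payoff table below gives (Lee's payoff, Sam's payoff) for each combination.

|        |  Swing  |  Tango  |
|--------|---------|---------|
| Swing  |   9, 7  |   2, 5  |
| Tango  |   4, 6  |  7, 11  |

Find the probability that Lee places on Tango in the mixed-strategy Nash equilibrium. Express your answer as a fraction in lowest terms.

Lee's mix p on Swing must make Sam indifferent between Swing and Tango.
Sam's payoff from Swing: 7p + 6(1−p). From Tango: 5p + 11(1−p).
Set equal: 2p = 5(1−p) → p = 5/7.
Probability on Tango is 1 − 5/7 = 2/7.

2/7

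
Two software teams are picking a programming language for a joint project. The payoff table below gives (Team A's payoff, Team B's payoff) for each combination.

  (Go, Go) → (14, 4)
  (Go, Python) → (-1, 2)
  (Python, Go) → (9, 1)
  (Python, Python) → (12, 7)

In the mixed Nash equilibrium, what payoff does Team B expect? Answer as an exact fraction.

Team A mixes with probability p on Go, chosen so Team B is indifferent: 4p + 1(1−p) = 2p + 7(1−p) gives p = 3/4.
Team B's expected payoff is 4·3/4 + 1·1/4 = 13/4.

13/4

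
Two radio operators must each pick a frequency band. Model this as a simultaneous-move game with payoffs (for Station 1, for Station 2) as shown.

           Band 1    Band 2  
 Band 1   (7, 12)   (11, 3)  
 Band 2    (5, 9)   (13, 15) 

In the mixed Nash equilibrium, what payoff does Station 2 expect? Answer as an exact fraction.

Station 1 mixes with probability p on Band 1, chosen so Station 2 is indifferent: 12p + 9(1−p) = 3p + 15(1−p) gives p = 2/5.
Station 2's expected payoff is 12·2/5 + 9·3/5 = 51/5.

51/5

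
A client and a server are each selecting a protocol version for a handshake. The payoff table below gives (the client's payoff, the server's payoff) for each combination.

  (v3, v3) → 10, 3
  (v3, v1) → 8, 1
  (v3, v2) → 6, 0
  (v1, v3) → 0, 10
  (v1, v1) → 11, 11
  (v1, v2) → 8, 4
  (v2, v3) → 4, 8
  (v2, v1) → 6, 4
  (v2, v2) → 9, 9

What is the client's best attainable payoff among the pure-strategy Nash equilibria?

11

Both v3 is a pure NE (the client: 10 ≥ 4; the server: 3 ≥ 1). The client gets 10.
Both v1 is a pure NE (the client: 11 ≥ 8; the server: 11 ≥ 10). The client gets 11.
Both v2 is a pure NE (the client: 9 ≥ 8; the server: 9 ≥ 8). The client gets 9.
Every other cell has a profitable deviation for at least one player. Highest of {10, 11, 9} is 11.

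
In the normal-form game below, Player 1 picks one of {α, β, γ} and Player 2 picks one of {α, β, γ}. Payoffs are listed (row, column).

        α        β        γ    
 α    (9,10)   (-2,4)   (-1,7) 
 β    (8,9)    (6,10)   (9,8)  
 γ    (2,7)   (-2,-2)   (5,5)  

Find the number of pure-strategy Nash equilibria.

Both α: Player 1 gets 9 (best alternative 8); Player 2 gets 10 (best alternative 7). Neither deviates — NE.
Both β: Player 1 gets 6 (best alternative -2); Player 2 gets 10 (best alternative 9). Neither deviates — NE.
Both γ is not a NE: Player 1 would switch to β (9 > 5).
No other cell survives both best-response checks, so there are 2 pure NE.

2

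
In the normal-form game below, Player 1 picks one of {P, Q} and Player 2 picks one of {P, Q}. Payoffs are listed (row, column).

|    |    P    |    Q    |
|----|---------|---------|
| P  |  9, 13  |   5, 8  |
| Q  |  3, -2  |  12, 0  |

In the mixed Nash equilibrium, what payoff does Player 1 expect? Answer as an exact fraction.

Player 2 mixes with probability q on P, chosen so Player 1 is indifferent: 9q + 5(1−q) = 3q + 12(1−q) gives q = 7/13.
Player 1's expected payoff (from either row, since indifferent) is 9·7/13 + 5·6/13 = 93/13.

93/13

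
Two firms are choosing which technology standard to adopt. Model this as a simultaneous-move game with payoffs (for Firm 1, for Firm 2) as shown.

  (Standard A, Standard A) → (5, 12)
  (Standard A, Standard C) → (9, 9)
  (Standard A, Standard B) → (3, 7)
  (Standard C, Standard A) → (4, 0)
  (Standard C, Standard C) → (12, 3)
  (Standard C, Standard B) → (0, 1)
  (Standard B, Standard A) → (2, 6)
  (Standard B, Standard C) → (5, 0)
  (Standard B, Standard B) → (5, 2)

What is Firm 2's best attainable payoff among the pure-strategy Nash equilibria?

Both Standard A is a pure NE (Firm 1: 5 ≥ 4; Firm 2: 12 ≥ 9). Firm 2 gets 12.
Both Standard C is a pure NE (Firm 1: 12 ≥ 9; Firm 2: 3 ≥ 1). Firm 2 gets 3.
Every other cell has a profitable deviation for at least one player. Highest of {12, 3} is 12.

12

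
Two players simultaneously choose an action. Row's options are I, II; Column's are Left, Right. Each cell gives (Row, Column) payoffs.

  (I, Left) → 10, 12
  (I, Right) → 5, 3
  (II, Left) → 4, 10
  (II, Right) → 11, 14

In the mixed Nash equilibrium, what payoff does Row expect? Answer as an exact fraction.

Column mixes with probability q on Left, chosen so Row is indifferent: 10q + 5(1−q) = 4q + 11(1−q) gives q = 1/2.
Row's expected payoff (from either row, since indifferent) is 10·1/2 + 5·1/2 = 15/2.

15/2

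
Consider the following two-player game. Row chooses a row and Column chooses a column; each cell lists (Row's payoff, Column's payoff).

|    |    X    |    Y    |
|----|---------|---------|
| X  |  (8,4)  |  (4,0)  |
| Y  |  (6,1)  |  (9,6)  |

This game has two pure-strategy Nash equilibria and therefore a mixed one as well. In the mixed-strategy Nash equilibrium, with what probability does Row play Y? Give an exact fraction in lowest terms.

4/9

Row's mix p on X must make Column indifferent between X and Y.
Column's payoff from X: 4p + 1(1−p). From Y: 0p + 6(1−p).
Set equal: 4p = 5(1−p) → p = 5/9.
Probability on Y is 1 − 5/9 = 4/9.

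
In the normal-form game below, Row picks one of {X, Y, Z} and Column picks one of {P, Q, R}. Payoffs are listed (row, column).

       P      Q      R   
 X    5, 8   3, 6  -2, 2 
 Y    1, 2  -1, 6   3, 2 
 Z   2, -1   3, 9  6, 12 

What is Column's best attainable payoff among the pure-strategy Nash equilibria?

(X, P) is a pure NE (Row: 5 ≥ 2; Column: 8 ≥ 6). Column gets 8.
(Z, R) is a pure NE (Row: 6 ≥ 3; Column: 12 ≥ 9). Column gets 12.
Every other cell has a profitable deviation for at least one player. Highest of {8, 12} is 12.

12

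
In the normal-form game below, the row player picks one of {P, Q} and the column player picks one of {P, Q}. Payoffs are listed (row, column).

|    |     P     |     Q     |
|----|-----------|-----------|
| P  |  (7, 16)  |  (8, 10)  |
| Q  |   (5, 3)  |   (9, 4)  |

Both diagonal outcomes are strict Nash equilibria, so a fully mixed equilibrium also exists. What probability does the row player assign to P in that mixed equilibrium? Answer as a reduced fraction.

The row player's mix p on P must make the column player indifferent between P and Q.
The column player's payoff from P: 16p + 3(1−p). From Q: 10p + 4(1−p).
Set equal: 6p = 1(1−p) → p = 1/7.

1/7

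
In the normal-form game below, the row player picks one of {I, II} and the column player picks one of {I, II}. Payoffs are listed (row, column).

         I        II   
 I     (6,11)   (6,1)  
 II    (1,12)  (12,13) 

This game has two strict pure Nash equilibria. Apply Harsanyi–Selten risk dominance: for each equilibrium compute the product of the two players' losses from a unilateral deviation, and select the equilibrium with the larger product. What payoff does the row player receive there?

6

At both I: the row player loses 6 − 1 = 5 by deviating; the column player loses 11 − 1 = 10. Product = 5·10 = 50.
At both II: the row player loses 12 − 6 = 6 by deviating; the column player loses 13 − 12 = 1. Product = 6·1 = 6.
50 > 6, so both I is risk-dominant. The row player's payoff there is 6.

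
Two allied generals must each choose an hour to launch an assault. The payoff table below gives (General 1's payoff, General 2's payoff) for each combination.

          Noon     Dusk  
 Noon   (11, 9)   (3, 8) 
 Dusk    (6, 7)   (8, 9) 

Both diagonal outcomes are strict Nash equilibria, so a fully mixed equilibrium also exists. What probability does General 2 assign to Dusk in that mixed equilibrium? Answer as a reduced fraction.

General 2's mix q on Noon must make General 1 indifferent between Noon and Dusk.
General 1's payoff from Noon: 11q + 3(1−q). From Dusk: 6q + 8(1−q).
Set equal: 5q = 5(1−q) → q = 5/10 = 1/2.
Probability on Dusk is 1 − 1/2 = 1/2.

1/2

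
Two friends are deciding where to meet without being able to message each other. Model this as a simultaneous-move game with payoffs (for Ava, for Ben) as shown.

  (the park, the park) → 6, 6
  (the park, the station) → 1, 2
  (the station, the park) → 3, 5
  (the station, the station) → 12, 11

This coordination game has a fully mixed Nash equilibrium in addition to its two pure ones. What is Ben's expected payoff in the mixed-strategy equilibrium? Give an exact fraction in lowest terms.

Ava mixes with probability p on the park, chosen so Ben is indifferent: 6p + 5(1−p) = 2p + 11(1−p) gives p = 3/5.
Ben's expected payoff is 6·3/5 + 5·2/5 = 28/5.

28/5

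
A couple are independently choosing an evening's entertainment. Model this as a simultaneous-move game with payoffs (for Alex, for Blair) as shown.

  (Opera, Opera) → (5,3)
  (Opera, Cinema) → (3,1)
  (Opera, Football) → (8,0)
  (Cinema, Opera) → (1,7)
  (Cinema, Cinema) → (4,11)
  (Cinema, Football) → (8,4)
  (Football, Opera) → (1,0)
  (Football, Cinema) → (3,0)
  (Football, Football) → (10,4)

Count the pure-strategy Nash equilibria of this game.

3

Both Opera: Alex gets 5 (best alternative 1); Blair gets 3 (best alternative 1). Neither deviates — NE.
Both Cinema: Alex gets 4 (best alternative 3); Blair gets 11 (best alternative 7). Neither deviates — NE.
Both Football: Alex gets 10 (best alternative 8); Blair gets 4 (best alternative 0). Neither deviates — NE.
(Cinema, Football) is not a NE: Alex would switch to Football (10 > 8).
No other cell survives both best-response checks, so there are 3 pure NE.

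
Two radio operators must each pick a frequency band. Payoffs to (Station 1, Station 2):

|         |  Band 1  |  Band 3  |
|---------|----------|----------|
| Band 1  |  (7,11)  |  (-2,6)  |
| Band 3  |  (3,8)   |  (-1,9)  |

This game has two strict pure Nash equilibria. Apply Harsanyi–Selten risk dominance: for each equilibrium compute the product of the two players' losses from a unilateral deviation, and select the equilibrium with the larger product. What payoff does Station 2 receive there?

At both Band 1: Station 1 loses 7 − 3 = 4 by deviating; Station 2 loses 11 − 6 = 5. Product = 4·5 = 20.
At both Band 3: Station 1 loses -1 − (-2) = 1 by deviating; Station 2 loses 9 − 8 = 1. Product = 1·1 = 1.
20 > 1, so both Band 1 is risk-dominant. Station 2's payoff there is 11.

11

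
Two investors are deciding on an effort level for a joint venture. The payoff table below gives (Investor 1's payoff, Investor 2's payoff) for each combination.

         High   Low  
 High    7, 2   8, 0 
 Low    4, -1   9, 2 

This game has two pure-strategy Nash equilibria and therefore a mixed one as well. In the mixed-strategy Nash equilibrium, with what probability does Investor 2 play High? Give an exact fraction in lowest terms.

Investor 2's mix q on High must make Investor 1 indifferent between High and Low.
Investor 1's payoff from High: 7q + 8(1−q). From Low: 4q + 9(1−q).
Set equal: 3q = 1(1−q) → q = 1/4.

1/4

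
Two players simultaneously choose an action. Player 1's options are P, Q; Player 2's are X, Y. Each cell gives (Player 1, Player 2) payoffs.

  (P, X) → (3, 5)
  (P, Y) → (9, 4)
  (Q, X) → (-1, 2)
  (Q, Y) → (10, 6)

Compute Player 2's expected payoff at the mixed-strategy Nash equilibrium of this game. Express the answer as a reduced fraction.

Player 1 mixes with probability p on P, chosen so Player 2 is indifferent: 5p + 2(1−p) = 4p + 6(1−p) gives p = 4/5.
Player 2's expected payoff is 5·4/5 + 2·1/5 = 22/5.

22/5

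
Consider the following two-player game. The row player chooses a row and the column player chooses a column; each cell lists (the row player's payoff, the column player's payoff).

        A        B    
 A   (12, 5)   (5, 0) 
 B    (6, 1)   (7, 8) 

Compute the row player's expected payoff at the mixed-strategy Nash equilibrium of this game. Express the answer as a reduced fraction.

The column player mixes with probability q on A, chosen so the row player is indifferent: 12q + 5(1−q) = 6q + 7(1−q) gives q = 1/4.
The row player's expected payoff (from either row, since indifferent) is 12·1/4 + 5·3/4 = 27/4.

27/4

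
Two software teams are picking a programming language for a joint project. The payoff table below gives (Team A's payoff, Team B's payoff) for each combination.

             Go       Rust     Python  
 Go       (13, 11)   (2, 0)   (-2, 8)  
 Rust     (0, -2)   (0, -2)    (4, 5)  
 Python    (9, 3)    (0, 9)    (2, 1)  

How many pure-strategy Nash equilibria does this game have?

Both Go: Team A gets 13 (best alternative 9); Team B gets 11 (best alternative 8). Neither deviates — NE.
(Rust, Python): Team A gets 4 (best alternative 2); Team B gets 5 (best alternative -2). Neither deviates — NE.
Both Python is not a NE: Team A would switch to Rust (4 > 2).
No other cell survives both best-response checks, so there are 2 pure NE.

2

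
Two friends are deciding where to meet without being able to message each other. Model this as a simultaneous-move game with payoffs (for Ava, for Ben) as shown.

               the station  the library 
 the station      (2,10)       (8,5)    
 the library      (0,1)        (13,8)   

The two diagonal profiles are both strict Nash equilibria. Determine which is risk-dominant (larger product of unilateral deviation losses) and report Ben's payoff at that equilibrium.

8

At both the station: Ava loses 2 − 0 = 2 by deviating; Ben loses 10 − 5 = 5. Product = 2·5 = 10.
At both the library: Ava loses 13 − 8 = 5 by deviating; Ben loses 8 − 1 = 7. Product = 5·7 = 35.
35 > 10, so both the library is risk-dominant. Ben's payoff there is 8.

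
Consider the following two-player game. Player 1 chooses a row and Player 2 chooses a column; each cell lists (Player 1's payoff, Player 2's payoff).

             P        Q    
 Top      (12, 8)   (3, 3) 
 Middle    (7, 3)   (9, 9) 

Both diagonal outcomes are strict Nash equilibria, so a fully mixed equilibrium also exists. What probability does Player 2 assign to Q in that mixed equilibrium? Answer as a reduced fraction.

5/11

Player 2's mix q on P must make Player 1 indifferent between Top and Middle.
Player 1's payoff from Top: 12q + 3(1−q). From Middle: 7q + 9(1−q).
Set equal: 5q = 6(1−q) → q = 6/11.
Probability on Q is 1 − 6/11 = 5/11.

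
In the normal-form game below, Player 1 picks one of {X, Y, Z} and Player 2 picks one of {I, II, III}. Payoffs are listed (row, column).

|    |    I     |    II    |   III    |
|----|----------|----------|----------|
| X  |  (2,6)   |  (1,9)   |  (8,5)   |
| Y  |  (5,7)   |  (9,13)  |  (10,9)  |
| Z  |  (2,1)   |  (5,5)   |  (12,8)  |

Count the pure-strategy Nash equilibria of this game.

2

(Y, II): Player 1 gets 9 (best alternative 5); Player 2 gets 13 (best alternative 9). Neither deviates — NE.
(Z, III): Player 1 gets 12 (best alternative 10); Player 2 gets 8 (best alternative 5). Neither deviates — NE.
(X, I) is not a NE: Player 1 would switch to Y (5 > 2).
No other cell survives both best-response checks, so there are 2 pure NE.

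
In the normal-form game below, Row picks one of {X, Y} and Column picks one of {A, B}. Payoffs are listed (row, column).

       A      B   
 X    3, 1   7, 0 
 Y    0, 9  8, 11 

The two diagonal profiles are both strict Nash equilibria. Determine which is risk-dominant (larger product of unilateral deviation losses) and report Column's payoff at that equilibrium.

At (X, A): Row loses 3 − 0 = 3 by deviating; Column loses 1 − 0 = 1. Product = 3·1 = 3.
At (Y, B): Row loses 8 − 7 = 1 by deviating; Column loses 11 − 9 = 2. Product = 1·2 = 2.
3 > 2, so (X, A) is risk-dominant. Column's payoff there is 1.

1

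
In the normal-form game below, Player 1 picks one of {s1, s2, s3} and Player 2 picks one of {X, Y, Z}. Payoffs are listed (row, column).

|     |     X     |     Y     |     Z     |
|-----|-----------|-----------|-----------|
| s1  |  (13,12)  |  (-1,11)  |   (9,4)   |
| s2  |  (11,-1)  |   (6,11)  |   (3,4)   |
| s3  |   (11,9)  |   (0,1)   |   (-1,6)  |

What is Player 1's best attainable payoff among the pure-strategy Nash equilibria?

13

(s1, X) is a pure NE (Player 1: 13 ≥ 11; Player 2: 12 ≥ 11). Player 1 gets 13.
(s2, Y) is a pure NE (Player 1: 6 ≥ 0; Player 2: 11 ≥ 4). Player 1 gets 6.
Every other cell has a profitable deviation for at least one player. Highest of {13, 6} is 13.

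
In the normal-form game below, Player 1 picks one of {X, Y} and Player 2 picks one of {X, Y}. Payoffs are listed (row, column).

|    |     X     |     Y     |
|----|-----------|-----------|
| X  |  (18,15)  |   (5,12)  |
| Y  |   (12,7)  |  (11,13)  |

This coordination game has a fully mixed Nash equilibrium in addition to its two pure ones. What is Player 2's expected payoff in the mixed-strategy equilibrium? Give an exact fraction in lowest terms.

Player 1 mixes with probability p on X, chosen so Player 2 is indifferent: 15p + 7(1−p) = 12p + 13(1−p) gives p = 2/3.
Player 2's expected payoff is 15·2/3 + 7·1/3 = 37/3.

37/3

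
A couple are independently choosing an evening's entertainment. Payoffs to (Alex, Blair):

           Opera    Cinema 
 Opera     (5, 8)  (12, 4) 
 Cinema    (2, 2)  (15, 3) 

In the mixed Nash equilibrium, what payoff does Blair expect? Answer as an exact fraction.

16/5

Alex mixes with probability p on Opera, chosen so Blair is indifferent: 8p + 2(1−p) = 4p + 3(1−p) gives p = 1/5.
Blair's expected payoff is 8·1/5 + 2·4/5 = 16/5.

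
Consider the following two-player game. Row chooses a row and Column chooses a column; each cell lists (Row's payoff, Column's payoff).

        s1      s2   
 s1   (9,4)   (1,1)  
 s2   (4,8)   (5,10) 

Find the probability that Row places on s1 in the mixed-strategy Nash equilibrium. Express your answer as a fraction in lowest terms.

Row's mix p on s1 must make Column indifferent between s1 and s2.
Column's payoff from s1: 4p + 8(1−p). From s2: 1p + 10(1−p).
Set equal: 3p = 2(1−p) → p = 2/5.

2/5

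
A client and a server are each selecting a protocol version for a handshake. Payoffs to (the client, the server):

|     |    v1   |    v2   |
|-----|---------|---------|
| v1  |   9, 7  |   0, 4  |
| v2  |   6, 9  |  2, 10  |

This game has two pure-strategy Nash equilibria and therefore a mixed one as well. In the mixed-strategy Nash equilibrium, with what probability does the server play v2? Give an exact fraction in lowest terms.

3/5

The server's mix q on v1 must make the client indifferent between v1 and v2.
The client's payoff from v1: 9q + 0(1−q). From v2: 6q + 2(1−q).
Set equal: 3q = 2(1−q) → q = 2/5.
Probability on v2 is 1 − 2/5 = 3/5.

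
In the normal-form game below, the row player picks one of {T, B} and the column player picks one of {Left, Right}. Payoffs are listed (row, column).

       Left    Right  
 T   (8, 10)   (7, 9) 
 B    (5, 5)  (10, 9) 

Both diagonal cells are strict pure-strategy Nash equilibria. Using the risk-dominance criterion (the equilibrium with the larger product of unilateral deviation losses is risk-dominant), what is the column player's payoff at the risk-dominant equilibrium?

At (T, Left): the row player loses 8 − 5 = 3 by deviating; the column player loses 10 − 9 = 1. Product = 3·1 = 3.
At (B, Right): the row player loses 10 − 7 = 3 by deviating; the column player loses 9 − 5 = 4. Product = 3·4 = 12.
12 > 3, so (B, Right) is risk-dominant. The column player's payoff there is 9.

9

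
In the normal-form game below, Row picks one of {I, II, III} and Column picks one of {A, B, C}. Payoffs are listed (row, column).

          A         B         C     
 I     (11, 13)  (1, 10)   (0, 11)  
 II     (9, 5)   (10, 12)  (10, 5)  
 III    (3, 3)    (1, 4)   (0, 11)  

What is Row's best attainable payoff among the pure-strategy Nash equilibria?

(I, A) is a pure NE (Row: 11 ≥ 9; Column: 13 ≥ 11). Row gets 11.
(II, B) is a pure NE (Row: 10 ≥ 1; Column: 12 ≥ 5). Row gets 10.
Every other cell has a profitable deviation for at least one player. Highest of {11, 10} is 11.

11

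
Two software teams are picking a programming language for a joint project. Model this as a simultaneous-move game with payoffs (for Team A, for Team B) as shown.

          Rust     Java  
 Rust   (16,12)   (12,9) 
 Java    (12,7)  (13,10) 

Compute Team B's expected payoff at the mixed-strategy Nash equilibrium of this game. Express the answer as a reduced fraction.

Team A mixes with probability p on Rust, chosen so Team B is indifferent: 12p + 7(1−p) = 9p + 10(1−p) gives p = 1/2.
Team B's expected payoff is 12·1/2 + 7·1/2 = 19/2.

19/2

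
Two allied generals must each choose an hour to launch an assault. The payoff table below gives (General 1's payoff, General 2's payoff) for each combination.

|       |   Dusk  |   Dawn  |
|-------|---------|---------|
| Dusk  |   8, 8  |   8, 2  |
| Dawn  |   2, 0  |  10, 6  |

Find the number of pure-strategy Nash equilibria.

Both Dusk: General 1 gets 8 (best alternative 2); General 2 gets 8 (best alternative 2). Neither deviates — NE.
Both Dawn: General 1 gets 10 (best alternative 8); General 2 gets 6 (best alternative 0). Neither deviates — NE.
(Dusk, Dawn) is not a NE: General 1 would switch to Dawn (10 > 8).
No other cell survives both best-response checks, so there are 2 pure NE.

2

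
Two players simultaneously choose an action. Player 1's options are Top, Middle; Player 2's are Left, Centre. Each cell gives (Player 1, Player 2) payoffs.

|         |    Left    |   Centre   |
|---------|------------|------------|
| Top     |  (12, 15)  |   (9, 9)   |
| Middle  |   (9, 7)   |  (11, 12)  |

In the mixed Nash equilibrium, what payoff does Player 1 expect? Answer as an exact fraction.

Player 2 mixes with probability q on Left, chosen so Player 1 is indifferent: 12q + 9(1−q) = 9q + 11(1−q) gives q = 2/5.
Player 1's expected payoff (from either row, since indifferent) is 12·2/5 + 9·3/5 = 51/5.

51/5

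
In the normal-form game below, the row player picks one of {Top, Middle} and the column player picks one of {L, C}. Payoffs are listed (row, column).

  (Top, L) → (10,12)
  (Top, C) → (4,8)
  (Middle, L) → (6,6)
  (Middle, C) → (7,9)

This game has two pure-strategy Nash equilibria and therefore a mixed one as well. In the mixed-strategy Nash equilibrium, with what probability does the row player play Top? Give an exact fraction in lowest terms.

The row player's mix p on Top must make the column player indifferent between L and C.
The column player's payoff from L: 12p + 6(1−p). From C: 8p + 9(1−p).
Set equal: 4p = 3(1−p) → p = 3/7.

3/7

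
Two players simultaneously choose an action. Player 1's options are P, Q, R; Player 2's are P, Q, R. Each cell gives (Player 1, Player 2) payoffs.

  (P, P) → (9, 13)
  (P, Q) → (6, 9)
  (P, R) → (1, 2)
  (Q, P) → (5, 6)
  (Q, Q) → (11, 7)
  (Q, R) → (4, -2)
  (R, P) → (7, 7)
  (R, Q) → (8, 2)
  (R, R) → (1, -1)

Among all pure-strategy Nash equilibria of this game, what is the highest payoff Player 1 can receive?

Both P is a pure NE (Player 1: 9 ≥ 7; Player 2: 13 ≥ 9). Player 1 gets 9.
Both Q is a pure NE (Player 1: 11 ≥ 8; Player 2: 7 ≥ 6). Player 1 gets 11.
Every other cell has a profitable deviation for at least one player. Highest of {9, 11} is 11.

11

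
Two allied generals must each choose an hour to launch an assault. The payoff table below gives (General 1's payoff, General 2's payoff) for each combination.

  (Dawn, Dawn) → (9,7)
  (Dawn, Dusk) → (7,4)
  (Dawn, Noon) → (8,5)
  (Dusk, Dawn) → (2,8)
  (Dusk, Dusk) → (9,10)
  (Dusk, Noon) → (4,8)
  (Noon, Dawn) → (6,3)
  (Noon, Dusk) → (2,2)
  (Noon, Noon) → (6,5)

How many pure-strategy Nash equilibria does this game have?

Both Dawn: General 1 gets 9 (best alternative 6); General 2 gets 7 (best alternative 5). Neither deviates — NE.
Both Dusk: General 1 gets 9 (best alternative 7); General 2 gets 10 (best alternative 8). Neither deviates — NE.
Both Noon is not a NE: General 1 would switch to Dawn (8 > 6).
No other cell survives both best-response checks, so there are 2 pure NE.

2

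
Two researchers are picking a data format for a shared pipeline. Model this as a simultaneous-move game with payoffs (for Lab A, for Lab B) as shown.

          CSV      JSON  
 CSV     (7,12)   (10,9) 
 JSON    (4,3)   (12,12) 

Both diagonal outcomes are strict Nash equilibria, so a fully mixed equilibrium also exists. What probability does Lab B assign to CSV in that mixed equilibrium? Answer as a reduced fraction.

Lab B's mix q on CSV must make Lab A indifferent between CSV and JSON.
Lab A's payoff from CSV: 7q + 10(1−q). From JSON: 4q + 12(1−q).
Set equal: 3q = 2(1−q) → q = 2/5.

2/5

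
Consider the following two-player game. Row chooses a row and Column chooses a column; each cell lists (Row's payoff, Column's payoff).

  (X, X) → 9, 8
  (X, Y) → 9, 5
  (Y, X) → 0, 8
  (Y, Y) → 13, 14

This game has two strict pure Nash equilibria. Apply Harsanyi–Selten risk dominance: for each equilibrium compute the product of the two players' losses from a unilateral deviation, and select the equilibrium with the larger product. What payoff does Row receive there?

At both X: Row loses 9 − 0 = 9 by deviating; Column loses 8 − 5 = 3. Product = 9·3 = 27.
At both Y: Row loses 13 − 9 = 4 by deviating; Column loses 14 − 8 = 6. Product = 4·6 = 24.
27 > 24, so both X is risk-dominant. Row's payoff there is 9.

9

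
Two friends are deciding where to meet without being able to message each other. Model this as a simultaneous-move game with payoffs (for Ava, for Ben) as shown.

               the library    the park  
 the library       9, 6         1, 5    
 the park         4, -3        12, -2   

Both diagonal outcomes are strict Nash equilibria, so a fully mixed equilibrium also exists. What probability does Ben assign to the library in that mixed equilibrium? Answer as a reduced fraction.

Ben's mix q on the library must make Ava indifferent between the library and the park.
Ava's payoff from the library: 9q + 1(1−q). From the park: 4q + 12(1−q).
Set equal: 5q = 11(1−q) → q = 11/16.

11/16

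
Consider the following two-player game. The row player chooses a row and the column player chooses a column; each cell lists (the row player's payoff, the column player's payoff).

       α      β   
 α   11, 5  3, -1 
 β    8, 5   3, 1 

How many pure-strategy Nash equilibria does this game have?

1

Both α: the row player gets 11 (best alternative 8); the column player gets 5 (best alternative -1). Neither deviates — NE.
Both β is not a NE: the column player would switch to α (5 > 1).
No other cell survives both best-response checks, so there is 1 pure NE.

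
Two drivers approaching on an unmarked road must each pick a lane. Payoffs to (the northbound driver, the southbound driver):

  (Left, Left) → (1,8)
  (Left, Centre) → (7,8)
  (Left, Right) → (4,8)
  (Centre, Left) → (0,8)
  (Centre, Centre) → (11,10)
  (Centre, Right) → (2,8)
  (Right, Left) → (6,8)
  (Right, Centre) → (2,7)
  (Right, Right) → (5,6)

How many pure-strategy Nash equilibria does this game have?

2

Both Centre: the northbound driver gets 11 (best alternative 7); the southbound driver gets 10 (best alternative 8). Neither deviates — NE.
(Right, Left): the northbound driver gets 6 (best alternative 1); the southbound driver gets 8 (best alternative 7). Neither deviates — NE.
Both Right is not a NE: the southbound driver would switch to Left (8 > 6).
No other cell survives both best-response checks, so there are 2 pure NE.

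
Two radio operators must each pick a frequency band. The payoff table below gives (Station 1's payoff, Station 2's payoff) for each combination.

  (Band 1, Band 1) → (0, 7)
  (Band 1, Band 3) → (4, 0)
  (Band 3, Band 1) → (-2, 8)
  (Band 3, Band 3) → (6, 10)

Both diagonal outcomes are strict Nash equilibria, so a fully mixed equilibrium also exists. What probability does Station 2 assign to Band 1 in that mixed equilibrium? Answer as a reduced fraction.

1/2

Station 2's mix q on Band 1 must make Station 1 indifferent between Band 1 and Band 3.
Station 1's payoff from Band 1: 0q + 4(1−q). From Band 3: (-2)q + 6(1−q).
Set equal: 2q = 2(1−q) → q = 2/4 = 1/2.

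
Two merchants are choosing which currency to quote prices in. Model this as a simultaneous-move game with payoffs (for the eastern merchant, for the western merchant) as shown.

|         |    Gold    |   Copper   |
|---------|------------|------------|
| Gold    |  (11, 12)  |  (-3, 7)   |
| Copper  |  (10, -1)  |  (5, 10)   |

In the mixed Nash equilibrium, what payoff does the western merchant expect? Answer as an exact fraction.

The eastern merchant mixes with probability p on Gold, chosen so the western merchant is indifferent: 12p + (-1)(1−p) = 7p + 10(1−p) gives p = 11/16.
The western merchant's expected payoff is 12·11/16 + (-1)·5/16 = 127/16.

127/16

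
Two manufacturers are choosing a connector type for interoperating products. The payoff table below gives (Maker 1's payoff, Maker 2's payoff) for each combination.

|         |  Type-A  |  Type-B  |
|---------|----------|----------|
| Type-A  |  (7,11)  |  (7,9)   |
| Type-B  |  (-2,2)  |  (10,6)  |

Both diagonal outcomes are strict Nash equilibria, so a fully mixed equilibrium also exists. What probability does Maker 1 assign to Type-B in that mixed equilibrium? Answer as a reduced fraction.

1/3

Maker 1's mix p on Type-A must make Maker 2 indifferent between Type-A and Type-B.
Maker 2's payoff from Type-A: 11p + 2(1−p). From Type-B: 9p + 6(1−p).
Set equal: 2p = 4(1−p) → p = 4/6 = 2/3.
Probability on Type-B is 1 − 2/3 = 1/3.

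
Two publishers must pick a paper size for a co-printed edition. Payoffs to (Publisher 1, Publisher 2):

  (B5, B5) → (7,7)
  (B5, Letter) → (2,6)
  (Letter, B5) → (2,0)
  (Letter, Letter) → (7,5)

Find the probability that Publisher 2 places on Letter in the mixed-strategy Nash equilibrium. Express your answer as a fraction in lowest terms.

1/2

Publisher 2's mix q on B5 must make Publisher 1 indifferent between B5 and Letter.
Publisher 1's payoff from B5: 7q + 2(1−q). From Letter: 2q + 7(1−q).
Set equal: 5q = 5(1−q) → q = 5/10 = 1/2.
Probability on Letter is 1 − 1/2 = 1/2.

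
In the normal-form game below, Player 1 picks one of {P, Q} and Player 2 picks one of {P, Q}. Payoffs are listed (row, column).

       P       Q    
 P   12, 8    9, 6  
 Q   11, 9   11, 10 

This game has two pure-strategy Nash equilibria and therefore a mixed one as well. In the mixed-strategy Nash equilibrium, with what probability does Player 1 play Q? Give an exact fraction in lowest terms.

Player 1's mix p on P must make Player 2 indifferent between P and Q.
Player 2's payoff from P: 8p + 9(1−p). From Q: 6p + 10(1−p).
Set equal: 2p = 1(1−p) → p = 1/3.
Probability on Q is 1 − 1/3 = 2/3.

2/3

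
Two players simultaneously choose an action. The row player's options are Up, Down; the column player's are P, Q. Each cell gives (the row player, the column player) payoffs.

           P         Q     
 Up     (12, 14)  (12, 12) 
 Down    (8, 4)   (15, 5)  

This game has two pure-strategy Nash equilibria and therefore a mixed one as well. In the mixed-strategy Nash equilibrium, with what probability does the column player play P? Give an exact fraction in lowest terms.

The column player's mix q on P must make the row player indifferent between Up and Down.
The row player's payoff from Up: 12q + 12(1−q). From Down: 8q + 15(1−q).
Set equal: 4q = 3(1−q) → q = 3/7.

3/7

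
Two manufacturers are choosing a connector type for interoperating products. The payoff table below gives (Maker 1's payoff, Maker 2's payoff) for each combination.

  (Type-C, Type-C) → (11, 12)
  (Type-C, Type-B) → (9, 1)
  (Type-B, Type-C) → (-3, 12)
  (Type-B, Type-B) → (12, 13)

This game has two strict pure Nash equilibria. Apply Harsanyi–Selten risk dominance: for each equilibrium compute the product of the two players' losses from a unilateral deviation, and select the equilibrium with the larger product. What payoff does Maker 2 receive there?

At both Type-C: Maker 1 loses 11 − (-3) = 14 by deviating; Maker 2 loses 12 − 1 = 11. Product = 14·11 = 154.
At both Type-B: Maker 1 loses 12 − 9 = 3 by deviating; Maker 2 loses 13 − 12 = 1. Product = 3·1 = 3.
154 > 3, so both Type-C is risk-dominant. Maker 2's payoff there is 12.

12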